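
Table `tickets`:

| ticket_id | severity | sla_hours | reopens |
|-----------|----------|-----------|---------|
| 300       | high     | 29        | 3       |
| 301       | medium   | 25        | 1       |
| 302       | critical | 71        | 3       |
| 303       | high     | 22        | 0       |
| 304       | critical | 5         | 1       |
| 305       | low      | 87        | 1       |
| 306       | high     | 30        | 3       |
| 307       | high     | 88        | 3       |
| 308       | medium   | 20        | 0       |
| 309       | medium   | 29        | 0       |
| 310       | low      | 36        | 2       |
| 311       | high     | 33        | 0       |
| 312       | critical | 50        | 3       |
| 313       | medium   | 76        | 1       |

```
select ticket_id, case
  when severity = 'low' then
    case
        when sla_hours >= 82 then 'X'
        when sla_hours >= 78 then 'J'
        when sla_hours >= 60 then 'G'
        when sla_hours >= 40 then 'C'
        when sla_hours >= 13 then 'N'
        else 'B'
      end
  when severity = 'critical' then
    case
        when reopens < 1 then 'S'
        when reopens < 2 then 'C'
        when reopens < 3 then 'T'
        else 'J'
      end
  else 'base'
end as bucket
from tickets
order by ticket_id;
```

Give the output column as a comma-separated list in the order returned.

base, base, J, base, C, X, base, base, base, base, N, base, J, base

ticket_id=300: severity='high' → outer ELSE → base
ticket_id=301: severity='medium' → outer ELSE → base
ticket_id=302: severity='critical' → inner[ELSE] → J
ticket_id=303: severity='high' → outer ELSE → base
ticket_id=304: severity='critical' → inner[reopens < 2] → C
ticket_id=305: severity='low' → inner[sla_hours >= 82] → X
ticket_id=306: severity='high' → outer ELSE → base
ticket_id=307: severity='high' → outer ELSE → base
ticket_id=308: severity='medium' → outer ELSE → base
ticket_id=309: severity='medium' → outer ELSE → base
ticket_id=310: severity='low' → inner[sla_hours >= 13] → N
ticket_id=311: severity='high' → outer ELSE → base
ticket_id=312: severity='critical' → inner[ELSE] → J
ticket_id=313: severity='medium' → outer ELSE → base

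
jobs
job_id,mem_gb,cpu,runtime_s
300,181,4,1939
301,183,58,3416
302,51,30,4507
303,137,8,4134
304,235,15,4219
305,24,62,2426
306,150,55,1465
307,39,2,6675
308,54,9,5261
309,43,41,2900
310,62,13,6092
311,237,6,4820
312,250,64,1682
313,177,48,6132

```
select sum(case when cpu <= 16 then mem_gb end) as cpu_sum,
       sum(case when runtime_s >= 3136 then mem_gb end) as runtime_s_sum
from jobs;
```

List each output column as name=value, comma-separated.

cpu_sum=945, runtime_s_sum=1175

[cpu_sum: cpu <= 16]
job_id=300: ✓ → 181
job_id=301: ✗
job_id=302: ✗
job_id=303: ✓ → 137
job_id=304: ✓ → 235
job_id=305: ✗
job_id=306: ✗
job_id=307: ✓ → 39
job_id=308: ✓ → 54
job_id=309: ✗
job_id=310: ✓ → 62
job_id=311: ✓ → 237
job_id=312: ✗
job_id=313: ✗
cpu_sum = 181 + 137 + 235 + 39 + 54 + 62 + 237 = 945
—
[runtime_s_sum: runtime_s >= 3136]
job_id=300: ✗
job_id=301: ✓ → 183
job_id=302: ✓ → 51
job_id=303: ✓ → 137
job_id=304: ✓ → 235
job_id=305: ✗
job_id=306: ✗
job_id=307: ✓ → 39
job_id=308: ✓ → 54
job_id=309: ✗
job_id=310: ✓ → 62
job_id=311: ✓ → 237
job_id=312: ✗
job_id=313: ✓ → 177
runtime_s_sum = 183 + 51 + 137 + 235 + 39 + 54 + 62 + 237 + 177 = 1175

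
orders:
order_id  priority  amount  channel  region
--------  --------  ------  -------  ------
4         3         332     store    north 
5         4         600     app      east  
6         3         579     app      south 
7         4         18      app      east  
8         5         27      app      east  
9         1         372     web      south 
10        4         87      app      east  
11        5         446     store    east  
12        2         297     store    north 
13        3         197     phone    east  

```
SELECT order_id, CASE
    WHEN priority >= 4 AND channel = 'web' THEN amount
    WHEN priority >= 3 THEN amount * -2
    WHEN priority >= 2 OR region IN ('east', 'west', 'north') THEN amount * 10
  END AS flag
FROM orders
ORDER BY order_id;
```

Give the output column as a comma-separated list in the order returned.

order_id=4: priority >= 3 → -664
order_id=5: priority >= 3 → -1200
order_id=6: priority >= 3 → -1158
order_id=7: priority >= 3 → -36
order_id=8: priority >= 3 → -54
order_id=9: (no match → NULL) → NULL
order_id=10: priority >= 3 → -174
order_id=11: priority >= 3 → -892
order_id=12: priority >= 2 OR region IN ('east', 'west', 'north') → 2970
order_id=13: priority >= 3 → -394

-664, -1200, -1158, -36, -54, NULL, -174, -892, 2970, -394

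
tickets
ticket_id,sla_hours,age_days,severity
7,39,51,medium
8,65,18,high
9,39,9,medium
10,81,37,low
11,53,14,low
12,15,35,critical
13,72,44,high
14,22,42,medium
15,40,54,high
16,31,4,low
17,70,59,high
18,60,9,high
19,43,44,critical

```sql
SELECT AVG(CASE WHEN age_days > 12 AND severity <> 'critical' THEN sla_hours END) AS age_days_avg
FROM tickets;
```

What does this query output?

ticket_id=7: ✓ → 39
ticket_id=8: ✓ → 65
ticket_id=9: ✗
ticket_id=10: ✓ → 81
ticket_id=11: ✓ → 53
ticket_id=12: ✗
ticket_id=13: ✓ → 72
ticket_id=14: ✓ → 22
ticket_id=15: ✓ → 40
ticket_id=16: ✗
ticket_id=17: ✓ → 70
ticket_id=18: ✗
ticket_id=19: ✗
age_days_avg = (39 + 65 + 81 + 53 + 72 + 22 + 40 + 70) / 8 = 55.25

55.25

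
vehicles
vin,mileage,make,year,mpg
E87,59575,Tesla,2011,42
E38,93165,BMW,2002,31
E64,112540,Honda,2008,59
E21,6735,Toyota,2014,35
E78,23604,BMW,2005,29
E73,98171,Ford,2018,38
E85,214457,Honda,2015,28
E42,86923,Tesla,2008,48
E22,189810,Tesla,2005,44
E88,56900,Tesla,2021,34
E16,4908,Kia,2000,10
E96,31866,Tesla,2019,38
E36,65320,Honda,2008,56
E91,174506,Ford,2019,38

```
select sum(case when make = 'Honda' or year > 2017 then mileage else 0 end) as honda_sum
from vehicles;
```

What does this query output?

vin=E87: ✗
vin=E38: ✗
vin=E64: ✓ → 112540
vin=E21: ✗
vin=E78: ✗
vin=E73: ✓ → 98171
vin=E85: ✓ → 214457
vin=E42: ✗
vin=E22: ✗
vin=E88: ✓ → 56900
vin=E16: ✗
vin=E96: ✓ → 31866
vin=E36: ✓ → 65320
vin=E91: ✓ → 174506
honda_sum = 112540 + 98171 + 214457 + 56900 + 31866 + 65320 + 174506 = 753760

753760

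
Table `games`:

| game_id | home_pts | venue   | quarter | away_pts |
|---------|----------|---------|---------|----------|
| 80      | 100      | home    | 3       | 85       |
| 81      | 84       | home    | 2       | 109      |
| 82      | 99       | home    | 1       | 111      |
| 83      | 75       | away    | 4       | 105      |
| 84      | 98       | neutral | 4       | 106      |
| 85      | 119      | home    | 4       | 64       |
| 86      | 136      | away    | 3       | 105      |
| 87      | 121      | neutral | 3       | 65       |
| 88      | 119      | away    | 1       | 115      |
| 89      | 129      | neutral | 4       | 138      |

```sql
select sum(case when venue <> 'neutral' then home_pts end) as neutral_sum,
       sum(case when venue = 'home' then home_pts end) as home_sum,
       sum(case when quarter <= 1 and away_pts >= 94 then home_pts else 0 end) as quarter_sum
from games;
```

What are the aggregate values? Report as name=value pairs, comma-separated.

neutral_sum=732, home_sum=402, quarter_sum=218

[neutral_sum: venue <> 'neutral']
game_id=80: ✓ → 100
game_id=81: ✓ → 84
game_id=82: ✓ → 99
game_id=83: ✓ → 75
game_id=84: ✗
game_id=85: ✓ → 119
game_id=86: ✓ → 136
game_id=87: ✗
game_id=88: ✓ → 119
game_id=89: ✗
neutral_sum = 100 + 84 + 99 + 75 + 119 + 136 + 119 = 732
—
[home_sum: venue = 'home']
game_id=80: ✓ → 100
game_id=81: ✓ → 84
game_id=82: ✓ → 99
game_id=83: ✗
game_id=84: ✗
game_id=85: ✓ → 119
game_id=86: ✗
game_id=87: ✗
game_id=88: ✗
game_id=89: ✗
home_sum = 100 + 84 + 99 + 119 = 402
—
[quarter_sum: quarter <= 1 and away_pts >= 94]
game_id=80: ✗
game_id=81: ✗
game_id=82: ✓ → 99
game_id=83: ✗
game_id=84: ✗
game_id=85: ✗
game_id=86: ✗
game_id=87: ✗
game_id=88: ✓ → 119
game_id=89: ✗
quarter_sum = 99 + 119 = 218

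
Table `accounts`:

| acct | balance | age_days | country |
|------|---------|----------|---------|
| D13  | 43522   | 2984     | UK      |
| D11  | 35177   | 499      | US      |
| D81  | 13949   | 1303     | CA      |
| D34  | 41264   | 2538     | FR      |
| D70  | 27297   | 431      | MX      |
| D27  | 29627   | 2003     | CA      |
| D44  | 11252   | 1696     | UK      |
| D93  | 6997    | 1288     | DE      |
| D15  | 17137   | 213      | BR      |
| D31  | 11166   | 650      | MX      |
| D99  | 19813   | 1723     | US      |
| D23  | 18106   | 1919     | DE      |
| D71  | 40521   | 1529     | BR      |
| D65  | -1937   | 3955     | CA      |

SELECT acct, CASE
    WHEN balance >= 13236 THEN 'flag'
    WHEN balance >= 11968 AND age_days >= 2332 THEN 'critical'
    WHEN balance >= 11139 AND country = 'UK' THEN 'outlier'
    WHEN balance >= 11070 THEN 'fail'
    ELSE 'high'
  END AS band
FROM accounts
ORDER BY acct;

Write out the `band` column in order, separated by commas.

flag, flag, flag, flag, flag, fail, flag, outlier, high, flag, flag, flag, high, flag

acct=D11: balance >= 13236 → flag
acct=D13: balance >= 13236 → flag
acct=D15: balance >= 13236 → flag
acct=D23: balance >= 13236 → flag
acct=D27: balance >= 13236 → flag
acct=D31: balance >= 11070 → fail
acct=D34: balance >= 13236 → flag
acct=D44: balance >= 11139 AND country = 'UK' → outlier
acct=D65: ELSE → high
acct=D70: balance >= 13236 → flag
acct=D71: balance >= 13236 → flag
acct=D81: balance >= 13236 → flag
acct=D93: ELSE → high
acct=D99: balance >= 13236 → flag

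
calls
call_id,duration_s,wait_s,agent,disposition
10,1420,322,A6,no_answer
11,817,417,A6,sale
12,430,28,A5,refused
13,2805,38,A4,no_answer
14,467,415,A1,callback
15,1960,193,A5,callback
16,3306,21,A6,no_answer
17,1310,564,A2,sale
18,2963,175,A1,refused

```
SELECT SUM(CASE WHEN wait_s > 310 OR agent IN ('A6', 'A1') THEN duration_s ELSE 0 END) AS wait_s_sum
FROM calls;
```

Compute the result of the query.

call_id=10: ✓ → 1420
call_id=11: ✓ → 817
call_id=12: ✗
call_id=13: ✗
call_id=14: ✓ → 467
call_id=15: ✗
call_id=16: ✓ → 3306
call_id=17: ✓ → 1310
call_id=18: ✓ → 2963
wait_s_sum = 1420 + 817 + 467 + 3306 + 1310 + 2963 = 10283

10283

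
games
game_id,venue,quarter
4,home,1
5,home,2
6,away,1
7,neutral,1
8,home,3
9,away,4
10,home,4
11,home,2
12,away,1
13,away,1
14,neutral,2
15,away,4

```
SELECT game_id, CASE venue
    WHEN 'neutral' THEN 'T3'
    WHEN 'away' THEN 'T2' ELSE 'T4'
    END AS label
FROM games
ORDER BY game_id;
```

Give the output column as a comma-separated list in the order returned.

T4, T4, T2, T3, T4, T2, T4, T4, T2, T2, T3, T2

game_id=4: ELSE → T4
game_id=5: ELSE → T4
game_id=6: venue='away' → T2
game_id=7: venue='neutral' → T3
game_id=8: ELSE → T4
game_id=9: venue='away' → T2
game_id=10: ELSE → T4
game_id=11: ELSE → T4
game_id=12: venue='away' → T2
game_id=13: venue='away' → T2
game_id=14: venue='neutral' → T3
game_id=15: venue='away' → T2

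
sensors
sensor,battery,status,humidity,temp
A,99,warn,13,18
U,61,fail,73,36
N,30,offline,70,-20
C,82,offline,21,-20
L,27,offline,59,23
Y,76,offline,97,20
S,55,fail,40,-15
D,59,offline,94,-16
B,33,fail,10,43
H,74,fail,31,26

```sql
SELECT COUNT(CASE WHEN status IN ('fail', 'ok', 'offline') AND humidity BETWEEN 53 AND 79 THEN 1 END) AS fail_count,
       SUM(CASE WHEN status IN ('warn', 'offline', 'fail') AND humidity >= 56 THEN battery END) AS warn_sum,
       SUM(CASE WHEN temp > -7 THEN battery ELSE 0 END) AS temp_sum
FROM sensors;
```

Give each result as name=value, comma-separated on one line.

[fail_count: status IN ('fail', 'ok', 'offline') AND humidity BETWEEN 53 AND 79]
sensor=A: ✗
sensor=U: ✓ → 1
sensor=N: ✓ → 1
sensor=C: ✗
sensor=L: ✓ → 1
sensor=Y: ✗
sensor=S: ✗
sensor=D: ✗
sensor=B: ✗
sensor=H: ✗
fail_count = COUNT(1, 1, 1) = 3
—
[warn_sum: status IN ('warn', 'offline', 'fail') AND humidity >= 56]
sensor=A: ✗
sensor=U: ✓ → 61
sensor=N: ✓ → 30
sensor=C: ✗
sensor=L: ✓ → 27
sensor=Y: ✓ → 76
sensor=S: ✗
sensor=D: ✓ → 59
sensor=B: ✗
sensor=H: ✗
warn_sum = 61 + 30 + 27 + 76 + 59 = 253
—
[temp_sum: temp > -7]
sensor=A: ✓ → 99
sensor=U: ✓ → 61
sensor=N: ✗
sensor=C: ✗
sensor=L: ✓ → 27
sensor=Y: ✓ → 76
sensor=S: ✗
sensor=D: ✗
sensor=B: ✓ → 33
sensor=H: ✓ → 74
temp_sum = 99 + 61 + 27 + 76 + 33 + 74 = 370

fail_count=3, warn_sum=253, temp_sum=370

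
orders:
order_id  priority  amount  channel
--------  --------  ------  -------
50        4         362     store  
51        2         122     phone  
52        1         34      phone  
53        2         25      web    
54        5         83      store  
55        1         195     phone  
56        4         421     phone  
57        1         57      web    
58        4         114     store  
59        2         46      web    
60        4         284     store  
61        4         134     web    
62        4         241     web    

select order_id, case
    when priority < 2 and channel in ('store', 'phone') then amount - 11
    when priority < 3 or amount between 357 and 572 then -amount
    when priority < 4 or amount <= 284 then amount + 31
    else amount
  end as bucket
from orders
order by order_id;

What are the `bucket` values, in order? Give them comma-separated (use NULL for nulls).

-362, -122, 23, -25, 114, 184, -421, -57, 145, -46, 315, 165, 272

order_id=50: priority < 3 or amount between 357 and 572 → -362
order_id=51: priority < 3 or amount between 357 and 572 → -122
order_id=52: priority < 2 and channel in ('store', 'phone') → 23
order_id=53: priority < 3 or amount between 357 and 572 → -25
order_id=54: priority < 4 or amount <= 284 → 114
order_id=55: priority < 2 and channel in ('store', 'phone') → 184
order_id=56: priority < 3 or amount between 357 and 572 → -421
order_id=57: priority < 3 or amount between 357 and 572 → -57
order_id=58: priority < 4 or amount <= 284 → 145
order_id=59: priority < 3 or amount between 357 and 572 → -46
order_id=60: priority < 4 or amount <= 284 → 315
order_id=61: priority < 4 or amount <= 284 → 165
order_id=62: priority < 4 or amount <= 284 → 272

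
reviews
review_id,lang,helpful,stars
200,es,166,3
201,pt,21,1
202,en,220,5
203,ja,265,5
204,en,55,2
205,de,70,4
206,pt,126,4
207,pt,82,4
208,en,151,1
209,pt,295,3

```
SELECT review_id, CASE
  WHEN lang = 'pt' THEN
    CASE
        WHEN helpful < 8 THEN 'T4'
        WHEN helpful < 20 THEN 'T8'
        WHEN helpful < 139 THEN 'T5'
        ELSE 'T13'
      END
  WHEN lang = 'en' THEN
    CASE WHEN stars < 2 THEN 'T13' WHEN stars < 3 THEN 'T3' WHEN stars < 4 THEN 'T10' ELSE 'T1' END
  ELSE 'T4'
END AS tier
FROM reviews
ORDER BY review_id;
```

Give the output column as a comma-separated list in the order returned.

T4, T5, T1, T4, T3, T4, T5, T5, T13, T13

review_id=200: lang='es' → outer ELSE → T4
review_id=201: lang='pt' → inner[helpful < 139] → T5
review_id=202: lang='en' → inner[ELSE] → T1
review_id=203: lang='ja' → outer ELSE → T4
review_id=204: lang='en' → inner[stars < 3] → T3
review_id=205: lang='de' → outer ELSE → T4
review_id=206: lang='pt' → inner[helpful < 139] → T5
review_id=207: lang='pt' → inner[helpful < 139] → T5
review_id=208: lang='en' → inner[stars < 2] → T13
review_id=209: lang='pt' → inner[ELSE] → T13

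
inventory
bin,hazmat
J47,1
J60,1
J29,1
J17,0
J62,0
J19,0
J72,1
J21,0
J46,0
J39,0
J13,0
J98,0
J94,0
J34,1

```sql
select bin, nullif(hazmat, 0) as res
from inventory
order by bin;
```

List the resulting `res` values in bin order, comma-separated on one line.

NULL, NULL, NULL, NULL, 1, 1, NULL, NULL, 1, 1, NULL, 1, NULL, NULL

bin=J13: hazmat=0 vs 0: equal → NULL
bin=J17: hazmat=0 vs 0: equal → NULL
bin=J19: hazmat=0 vs 0: equal → NULL
bin=J21: hazmat=0 vs 0: equal → NULL
bin=J29: hazmat=1 vs 0: differ → 1
bin=J34: hazmat=1 vs 0: differ → 1
bin=J39: hazmat=0 vs 0: equal → NULL
bin=J46: hazmat=0 vs 0: equal → NULL
bin=J47: hazmat=1 vs 0: differ → 1
bin=J60: hazmat=1 vs 0: differ → 1
bin=J62: hazmat=0 vs 0: equal → NULL
bin=J72: hazmat=1 vs 0: differ → 1
bin=J94: hazmat=0 vs 0: equal → NULL
bin=J98: hazmat=0 vs 0: equal → NULL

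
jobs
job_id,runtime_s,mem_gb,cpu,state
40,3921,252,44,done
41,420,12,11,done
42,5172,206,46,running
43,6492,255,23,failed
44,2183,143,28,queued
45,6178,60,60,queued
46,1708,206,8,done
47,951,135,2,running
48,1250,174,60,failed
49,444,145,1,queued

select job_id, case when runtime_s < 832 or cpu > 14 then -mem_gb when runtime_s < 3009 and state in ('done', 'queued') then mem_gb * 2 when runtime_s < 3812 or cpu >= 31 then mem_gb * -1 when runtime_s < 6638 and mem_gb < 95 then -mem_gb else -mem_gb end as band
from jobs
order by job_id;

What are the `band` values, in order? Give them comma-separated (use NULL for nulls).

-252, -12, -206, -255, -143, -60, 412, -135, -174, -145

job_id=40: runtime_s < 832 or cpu > 14 → -252
job_id=41: runtime_s < 832 or cpu > 14 → -12
job_id=42: runtime_s < 832 or cpu > 14 → -206
job_id=43: runtime_s < 832 or cpu > 14 → -255
job_id=44: runtime_s < 832 or cpu > 14 → -143
job_id=45: runtime_s < 832 or cpu > 14 → -60
job_id=46: runtime_s < 3009 and state in ('done', 'queued') → 412
job_id=47: runtime_s < 3812 or cpu >= 31 → -135
job_id=48: runtime_s < 832 or cpu > 14 → -174
job_id=49: runtime_s < 832 or cpu > 14 → -145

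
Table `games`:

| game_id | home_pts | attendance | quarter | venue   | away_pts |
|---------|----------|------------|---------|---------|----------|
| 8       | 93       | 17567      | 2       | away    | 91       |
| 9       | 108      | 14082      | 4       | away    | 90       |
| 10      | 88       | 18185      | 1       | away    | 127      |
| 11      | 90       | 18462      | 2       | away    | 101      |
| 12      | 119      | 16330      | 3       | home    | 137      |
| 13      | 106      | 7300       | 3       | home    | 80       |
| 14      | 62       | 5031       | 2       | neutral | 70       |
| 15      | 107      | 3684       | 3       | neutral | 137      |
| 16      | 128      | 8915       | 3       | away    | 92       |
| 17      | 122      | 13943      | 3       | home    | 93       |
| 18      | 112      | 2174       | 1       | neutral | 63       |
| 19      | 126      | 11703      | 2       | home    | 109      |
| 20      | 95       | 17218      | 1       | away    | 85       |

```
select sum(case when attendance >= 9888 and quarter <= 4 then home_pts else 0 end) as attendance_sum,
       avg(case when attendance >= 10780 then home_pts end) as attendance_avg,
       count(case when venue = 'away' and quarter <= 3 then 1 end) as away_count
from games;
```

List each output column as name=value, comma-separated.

[attendance_sum: attendance >= 9888 and quarter <= 4]
game_id=8: ✓ → 93
game_id=9: ✓ → 108
game_id=10: ✓ → 88
game_id=11: ✓ → 90
game_id=12: ✓ → 119
game_id=13: ✗
game_id=14: ✗
game_id=15: ✗
game_id=16: ✗
game_id=17: ✓ → 122
game_id=18: ✗
game_id=19: ✓ → 126
game_id=20: ✓ → 95
attendance_sum = 93 + 108 + 88 + 90 + 119 + 122 + 126 + 95 = 841
—
[attendance_avg: attendance >= 10780]
game_id=8: ✓ → 93
game_id=9: ✓ → 108
game_id=10: ✓ → 88
game_id=11: ✓ → 90
game_id=12: ✓ → 119
game_id=13: ✗
game_id=14: ✗
game_id=15: ✗
game_id=16: ✗
game_id=17: ✓ → 122
game_id=18: ✗
game_id=19: ✓ → 126
game_id=20: ✓ → 95
attendance_avg = (93 + 108 + 88 + 90 + 119 + 122 + 126 + 95) / 8 = 105.125
—
[away_count: venue = 'away' and quarter <= 3]
game_id=8: ✓ → 1
game_id=9: ✗
game_id=10: ✓ → 1
game_id=11: ✓ → 1
game_id=12: ✗
game_id=13: ✗
game_id=14: ✗
game_id=15: ✗
game_id=16: ✓ → 1
game_id=17: ✗
game_id=18: ✗
game_id=19: ✗
game_id=20: ✓ → 1
away_count = COUNT(1, 1, 1, 1, 1) = 5

attendance_sum=841, attendance_avg=105.125, away_count=5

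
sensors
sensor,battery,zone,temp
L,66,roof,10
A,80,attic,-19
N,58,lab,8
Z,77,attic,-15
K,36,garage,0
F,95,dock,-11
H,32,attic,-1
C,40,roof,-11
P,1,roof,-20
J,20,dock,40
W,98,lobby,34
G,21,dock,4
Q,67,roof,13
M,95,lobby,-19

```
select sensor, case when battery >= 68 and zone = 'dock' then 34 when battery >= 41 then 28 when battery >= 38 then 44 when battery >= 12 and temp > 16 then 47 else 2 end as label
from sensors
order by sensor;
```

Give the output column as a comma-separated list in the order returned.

sensor=A: battery >= 41 → 28
sensor=C: battery >= 38 → 44
sensor=F: battery >= 68 and zone = 'dock' → 34
sensor=G: ELSE → 2
sensor=H: ELSE → 2
sensor=J: battery >= 12 and temp > 16 → 47
sensor=K: ELSE → 2
sensor=L: battery >= 41 → 28
sensor=M: battery >= 41 → 28
sensor=N: battery >= 41 → 28
sensor=P: ELSE → 2
sensor=Q: battery >= 41 → 28
sensor=W: battery >= 41 → 28
sensor=Z: battery >= 41 → 28

28, 44, 34, 2, 2, 47, 2, 28, 28, 28, 2, 28, 28, 28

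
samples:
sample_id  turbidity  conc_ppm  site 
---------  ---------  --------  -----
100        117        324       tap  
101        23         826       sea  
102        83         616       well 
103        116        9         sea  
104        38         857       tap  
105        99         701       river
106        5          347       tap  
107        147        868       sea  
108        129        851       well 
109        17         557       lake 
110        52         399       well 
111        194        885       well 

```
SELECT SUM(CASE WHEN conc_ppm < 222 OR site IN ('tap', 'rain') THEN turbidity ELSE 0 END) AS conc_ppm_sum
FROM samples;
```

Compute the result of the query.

sample_id=100: ✓ → 117
sample_id=101: ✗
sample_id=102: ✗
sample_id=103: ✓ → 116
sample_id=104: ✓ → 38
sample_id=105: ✗
sample_id=106: ✓ → 5
sample_id=107: ✗
sample_id=108: ✗
sample_id=109: ✗
sample_id=110: ✗
sample_id=111: ✗
conc_ppm_sum = 117 + 116 + 38 + 5 = 276

276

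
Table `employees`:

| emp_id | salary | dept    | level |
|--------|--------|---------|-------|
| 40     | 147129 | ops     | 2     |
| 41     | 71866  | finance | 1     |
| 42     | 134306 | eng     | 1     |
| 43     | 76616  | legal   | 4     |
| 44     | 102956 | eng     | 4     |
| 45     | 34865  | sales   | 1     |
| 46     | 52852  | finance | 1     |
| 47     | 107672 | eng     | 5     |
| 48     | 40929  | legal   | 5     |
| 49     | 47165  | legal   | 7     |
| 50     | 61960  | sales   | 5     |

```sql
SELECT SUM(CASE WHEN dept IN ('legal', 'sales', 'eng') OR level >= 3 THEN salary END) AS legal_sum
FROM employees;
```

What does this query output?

606469

emp_id=40: ✗
emp_id=41: ✗
emp_id=42: ✓ → 134306
emp_id=43: ✓ → 76616
emp_id=44: ✓ → 102956
emp_id=45: ✓ → 34865
emp_id=46: ✗
emp_id=47: ✓ → 107672
emp_id=48: ✓ → 40929
emp_id=49: ✓ → 47165
emp_id=50: ✓ → 61960
legal_sum = 134306 + 76616 + 102956 + 34865 + 107672 + 40929 + 47165 + 61960 = 606469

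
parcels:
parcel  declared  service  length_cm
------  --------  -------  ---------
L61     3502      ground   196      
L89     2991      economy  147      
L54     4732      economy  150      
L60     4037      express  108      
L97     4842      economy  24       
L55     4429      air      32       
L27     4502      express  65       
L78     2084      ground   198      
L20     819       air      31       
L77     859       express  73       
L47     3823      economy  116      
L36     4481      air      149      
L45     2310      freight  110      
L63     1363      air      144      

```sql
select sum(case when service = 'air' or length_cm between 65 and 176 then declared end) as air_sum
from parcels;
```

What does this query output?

parcel=L61: ✗
parcel=L89: ✓ → 2991
parcel=L54: ✓ → 4732
parcel=L60: ✓ → 4037
parcel=L97: ✗
parcel=L55: ✓ → 4429
parcel=L27: ✓ → 4502
parcel=L78: ✗
parcel=L20: ✓ → 819
parcel=L77: ✓ → 859
parcel=L47: ✓ → 3823
parcel=L36: ✓ → 4481
parcel=L45: ✓ → 2310
parcel=L63: ✓ → 1363
air_sum = 2991 + 4732 + 4037 + 4429 + 4502 + 819 + 859 + 3823 + 4481 + 2310 + 1363 = 34346

34346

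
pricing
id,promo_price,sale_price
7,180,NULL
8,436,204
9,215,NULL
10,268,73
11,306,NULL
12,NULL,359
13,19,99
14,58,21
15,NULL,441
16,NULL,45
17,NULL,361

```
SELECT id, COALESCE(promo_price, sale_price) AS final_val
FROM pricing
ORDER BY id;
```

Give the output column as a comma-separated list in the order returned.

180, 436, 215, 268, 306, 359, 19, 58, 441, 45, 361

id=7: promo_price=180 → 180
id=8: promo_price=436 → 436
id=9: promo_price=215 → 215
id=10: promo_price=268 → 268
id=11: promo_price=306 → 306
id=12: promo_price=NULL, sale_price=359 → 359
id=13: promo_price=19 → 19
id=14: promo_price=58 → 58
id=15: promo_price=NULL, sale_price=441 → 441
id=16: promo_price=NULL, sale_price=45 → 45
id=17: promo_price=NULL, sale_price=361 → 361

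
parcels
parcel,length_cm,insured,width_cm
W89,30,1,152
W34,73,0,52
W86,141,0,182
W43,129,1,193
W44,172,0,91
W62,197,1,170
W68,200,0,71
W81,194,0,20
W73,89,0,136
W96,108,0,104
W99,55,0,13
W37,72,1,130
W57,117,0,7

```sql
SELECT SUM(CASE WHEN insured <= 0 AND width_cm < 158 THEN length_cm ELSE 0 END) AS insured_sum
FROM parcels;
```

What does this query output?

parcel=W89: ✗
parcel=W34: ✓ → 73
parcel=W86: ✗
parcel=W43: ✗
parcel=W44: ✓ → 172
parcel=W62: ✗
parcel=W68: ✓ → 200
parcel=W81: ✓ → 194
parcel=W73: ✓ → 89
parcel=W96: ✓ → 108
parcel=W99: ✓ → 55
parcel=W37: ✗
parcel=W57: ✓ → 117
insured_sum = 73 + 172 + 200 + 194 + 89 + 108 + 55 + 117 = 1008

1008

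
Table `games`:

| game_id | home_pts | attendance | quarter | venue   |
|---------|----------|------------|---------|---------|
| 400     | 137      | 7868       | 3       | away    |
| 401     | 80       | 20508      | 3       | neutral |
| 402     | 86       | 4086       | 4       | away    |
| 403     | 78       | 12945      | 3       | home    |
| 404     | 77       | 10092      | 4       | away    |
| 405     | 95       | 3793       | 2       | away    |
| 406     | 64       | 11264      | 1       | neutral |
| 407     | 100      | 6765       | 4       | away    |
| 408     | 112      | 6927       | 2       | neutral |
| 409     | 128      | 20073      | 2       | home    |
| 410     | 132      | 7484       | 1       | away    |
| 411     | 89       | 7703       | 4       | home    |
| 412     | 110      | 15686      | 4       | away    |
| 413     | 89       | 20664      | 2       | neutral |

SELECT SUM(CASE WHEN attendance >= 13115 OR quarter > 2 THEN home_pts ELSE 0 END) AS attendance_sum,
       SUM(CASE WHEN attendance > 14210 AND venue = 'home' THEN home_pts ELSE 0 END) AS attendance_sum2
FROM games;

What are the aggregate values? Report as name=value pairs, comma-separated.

attendance_sum=974, attendance_sum2=128

[attendance_sum: attendance >= 13115 OR quarter > 2]
game_id=400: ✓ → 137
game_id=401: ✓ → 80
game_id=402: ✓ → 86
game_id=403: ✓ → 78
game_id=404: ✓ → 77
game_id=405: ✗
game_id=406: ✗
game_id=407: ✓ → 100
game_id=408: ✗
game_id=409: ✓ → 128
game_id=410: ✗
game_id=411: ✓ → 89
game_id=412: ✓ → 110
game_id=413: ✓ → 89
attendance_sum = 137 + 80 + 86 + 78 + 77 + 100 + 128 + 89 + 110 + 89 = 974
—
[attendance_sum2: attendance > 14210 AND venue = 'home']
game_id=400: ✗
game_id=401: ✗
game_id=402: ✗
game_id=403: ✗
game_id=404: ✗
game_id=405: ✗
game_id=406: ✗
game_id=407: ✗
game_id=408: ✗
game_id=409: ✓ → 128
game_id=410: ✗
game_id=411: ✗
game_id=412: ✗
game_id=413: ✗
attendance_sum2 = 128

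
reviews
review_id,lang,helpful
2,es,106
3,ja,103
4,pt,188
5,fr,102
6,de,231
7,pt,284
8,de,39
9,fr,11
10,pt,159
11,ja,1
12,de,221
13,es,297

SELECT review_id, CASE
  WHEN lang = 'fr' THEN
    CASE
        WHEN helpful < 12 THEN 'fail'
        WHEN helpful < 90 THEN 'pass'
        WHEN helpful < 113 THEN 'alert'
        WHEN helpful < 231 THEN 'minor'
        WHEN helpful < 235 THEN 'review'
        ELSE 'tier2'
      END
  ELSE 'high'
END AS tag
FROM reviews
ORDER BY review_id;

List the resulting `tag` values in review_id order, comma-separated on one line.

high, high, high, alert, high, high, high, fail, high, high, high, high

review_id=2: lang='es' → outer ELSE → high
review_id=3: lang='ja' → outer ELSE → high
review_id=4: lang='pt' → outer ELSE → high
review_id=5: lang='fr' → inner[helpful < 113] → alert
review_id=6: lang='de' → outer ELSE → high
review_id=7: lang='pt' → outer ELSE → high
review_id=8: lang='de' → outer ELSE → high
review_id=9: lang='fr' → inner[helpful < 12] → fail
review_id=10: lang='pt' → outer ELSE → high
review_id=11: lang='ja' → outer ELSE → high
review_id=12: lang='de' → outer ELSE → high
review_id=13: lang='es' → outer ELSE → high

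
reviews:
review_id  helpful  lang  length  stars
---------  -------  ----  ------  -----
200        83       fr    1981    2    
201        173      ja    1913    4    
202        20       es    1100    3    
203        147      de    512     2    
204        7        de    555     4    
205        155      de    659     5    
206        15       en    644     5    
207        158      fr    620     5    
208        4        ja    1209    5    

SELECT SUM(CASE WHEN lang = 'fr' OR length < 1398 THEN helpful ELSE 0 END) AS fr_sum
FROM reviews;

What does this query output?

589

review_id=200: ✓ → 83
review_id=201: ✗
review_id=202: ✓ → 20
review_id=203: ✓ → 147
review_id=204: ✓ → 7
review_id=205: ✓ → 155
review_id=206: ✓ → 15
review_id=207: ✓ → 158
review_id=208: ✓ → 4
fr_sum = 83 + 20 + 147 + 7 + 155 + 15 + 158 + 4 = 589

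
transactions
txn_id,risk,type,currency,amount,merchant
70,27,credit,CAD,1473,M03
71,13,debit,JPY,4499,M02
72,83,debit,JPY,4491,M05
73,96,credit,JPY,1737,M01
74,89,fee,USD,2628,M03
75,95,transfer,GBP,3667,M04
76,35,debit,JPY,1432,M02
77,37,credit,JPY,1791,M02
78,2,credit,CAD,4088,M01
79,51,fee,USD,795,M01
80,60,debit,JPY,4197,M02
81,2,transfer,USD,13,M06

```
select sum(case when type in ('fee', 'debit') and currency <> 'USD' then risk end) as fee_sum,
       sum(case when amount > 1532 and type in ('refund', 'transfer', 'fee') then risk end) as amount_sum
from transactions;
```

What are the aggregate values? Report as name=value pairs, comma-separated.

fee_sum=191, amount_sum=184

[fee_sum: type in ('fee', 'debit') and currency <> 'USD']
txn_id=70: ✗
txn_id=71: ✓ → 13
txn_id=72: ✓ → 83
txn_id=73: ✗
txn_id=74: ✗
txn_id=75: ✗
txn_id=76: ✓ → 35
txn_id=77: ✗
txn_id=78: ✗
txn_id=79: ✗
txn_id=80: ✓ → 60
txn_id=81: ✗
fee_sum = 13 + 83 + 35 + 60 = 191
—
[amount_sum: amount > 1532 and type in ('refund', 'transfer', 'fee')]
txn_id=70: ✗
txn_id=71: ✗
txn_id=72: ✗
txn_id=73: ✗
txn_id=74: ✓ → 89
txn_id=75: ✓ → 95
txn_id=76: ✗
txn_id=77: ✗
txn_id=78: ✗
txn_id=79: ✗
txn_id=80: ✗
txn_id=81: ✗
amount_sum = 89 + 95 = 184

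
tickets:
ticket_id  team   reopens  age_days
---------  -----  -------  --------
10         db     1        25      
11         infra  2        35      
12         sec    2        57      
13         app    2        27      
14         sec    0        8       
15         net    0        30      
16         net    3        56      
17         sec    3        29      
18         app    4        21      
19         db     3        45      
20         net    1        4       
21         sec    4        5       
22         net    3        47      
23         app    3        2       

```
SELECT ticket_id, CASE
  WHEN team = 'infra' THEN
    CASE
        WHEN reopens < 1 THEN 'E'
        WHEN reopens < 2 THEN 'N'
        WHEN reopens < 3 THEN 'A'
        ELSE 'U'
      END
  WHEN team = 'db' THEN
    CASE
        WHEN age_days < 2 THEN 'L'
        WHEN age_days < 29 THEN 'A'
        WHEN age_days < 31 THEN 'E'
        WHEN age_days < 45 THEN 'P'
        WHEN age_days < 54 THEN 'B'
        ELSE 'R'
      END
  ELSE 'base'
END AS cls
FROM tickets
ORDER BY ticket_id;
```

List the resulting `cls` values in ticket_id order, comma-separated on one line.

A, A, base, base, base, base, base, base, base, B, base, base, base, base

ticket_id=10: team='db' → inner[age_days < 29] → A
ticket_id=11: team='infra' → inner[reopens < 3] → A
ticket_id=12: team='sec' → outer ELSE → base
ticket_id=13: team='app' → outer ELSE → base
ticket_id=14: team='sec' → outer ELSE → base
ticket_id=15: team='net' → outer ELSE → base
ticket_id=16: team='net' → outer ELSE → base
ticket_id=17: team='sec' → outer ELSE → base
ticket_id=18: team='app' → outer ELSE → base
ticket_id=19: team='db' → inner[age_days < 54] → B
ticket_id=20: team='net' → outer ELSE → base
ticket_id=21: team='sec' → outer ELSE → base
ticket_id=22: team='net' → outer ELSE → base
ticket_id=23: team='app' → outer ELSE → base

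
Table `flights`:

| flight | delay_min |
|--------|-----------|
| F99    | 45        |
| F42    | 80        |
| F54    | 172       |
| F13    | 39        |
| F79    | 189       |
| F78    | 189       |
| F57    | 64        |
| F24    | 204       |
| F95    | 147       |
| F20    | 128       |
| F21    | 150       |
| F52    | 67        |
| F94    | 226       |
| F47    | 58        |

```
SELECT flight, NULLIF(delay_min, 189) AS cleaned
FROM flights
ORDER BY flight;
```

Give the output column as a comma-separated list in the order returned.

39, 128, 150, 204, 80, 58, 67, 172, 64, NULL, NULL, 226, 147, 45

flight=F13: delay_min=39 vs 189: differ → 39
flight=F20: delay_min=128 vs 189: differ → 128
flight=F21: delay_min=150 vs 189: differ → 150
flight=F24: delay_min=204 vs 189: differ → 204
flight=F42: delay_min=80 vs 189: differ → 80
flight=F47: delay_min=58 vs 189: differ → 58
flight=F52: delay_min=67 vs 189: differ → 67
flight=F54: delay_min=172 vs 189: differ → 172
flight=F57: delay_min=64 vs 189: differ → 64
flight=F78: delay_min=189 vs 189: equal → NULL
flight=F79: delay_min=189 vs 189: equal → NULL
flight=F94: delay_min=226 vs 189: differ → 226
flight=F95: delay_min=147 vs 189: differ → 147
flight=F99: delay_min=45 vs 189: differ → 45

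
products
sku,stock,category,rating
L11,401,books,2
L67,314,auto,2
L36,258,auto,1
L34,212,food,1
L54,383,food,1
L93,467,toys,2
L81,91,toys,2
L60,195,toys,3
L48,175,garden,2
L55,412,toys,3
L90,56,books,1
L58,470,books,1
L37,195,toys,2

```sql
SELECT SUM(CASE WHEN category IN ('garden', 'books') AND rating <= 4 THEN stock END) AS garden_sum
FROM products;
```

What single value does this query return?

1102

sku=L11: ✓ → 401
sku=L67: ✗
sku=L36: ✗
sku=L34: ✗
sku=L54: ✗
sku=L93: ✗
sku=L81: ✗
sku=L60: ✗
sku=L48: ✓ → 175
sku=L55: ✗
sku=L90: ✓ → 56
sku=L58: ✓ → 470
sku=L37: ✗
garden_sum = 401 + 175 + 56 + 470 = 1102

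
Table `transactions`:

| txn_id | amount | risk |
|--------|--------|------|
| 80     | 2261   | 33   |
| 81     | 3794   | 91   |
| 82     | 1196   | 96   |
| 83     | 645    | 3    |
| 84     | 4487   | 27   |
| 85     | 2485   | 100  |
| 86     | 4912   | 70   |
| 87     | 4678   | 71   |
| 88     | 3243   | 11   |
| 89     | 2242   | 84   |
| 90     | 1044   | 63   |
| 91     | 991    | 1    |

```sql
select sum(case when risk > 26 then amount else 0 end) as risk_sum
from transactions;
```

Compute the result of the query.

txn_id=80: ✓ → 2261
txn_id=81: ✓ → 3794
txn_id=82: ✓ → 1196
txn_id=83: ✗
txn_id=84: ✓ → 4487
txn_id=85: ✓ → 2485
txn_id=86: ✓ → 4912
txn_id=87: ✓ → 4678
txn_id=88: ✗
txn_id=89: ✓ → 2242
txn_id=90: ✓ → 1044
txn_id=91: ✗
risk_sum = 2261 + 3794 + 1196 + 4487 + 2485 + 4912 + 4678 + 2242 + 1044 = 27099

27099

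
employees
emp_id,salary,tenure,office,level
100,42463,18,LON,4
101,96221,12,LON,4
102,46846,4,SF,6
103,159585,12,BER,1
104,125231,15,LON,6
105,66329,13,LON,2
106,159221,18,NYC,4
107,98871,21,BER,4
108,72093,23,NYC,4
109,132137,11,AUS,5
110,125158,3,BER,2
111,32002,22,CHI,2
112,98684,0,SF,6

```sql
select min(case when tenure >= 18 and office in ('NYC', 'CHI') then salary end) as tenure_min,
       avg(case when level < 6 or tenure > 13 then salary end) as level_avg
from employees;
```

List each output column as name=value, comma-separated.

[tenure_min: tenure >= 18 and office in ('NYC', 'CHI')]
emp_id=100: ✗
emp_id=101: ✗
emp_id=102: ✗
emp_id=103: ✗
emp_id=104: ✗
emp_id=105: ✗
emp_id=106: ✓ → 159221
emp_id=107: ✗
emp_id=108: ✓ → 72093
emp_id=109: ✗
emp_id=110: ✗
emp_id=111: ✓ → 32002
emp_id=112: ✗
tenure_min = MIN(159221, 72093, 32002) = 32002
—
[level_avg: level < 6 or tenure > 13]
emp_id=100: ✓ → 42463
emp_id=101: ✓ → 96221
emp_id=102: ✗
emp_id=103: ✓ → 159585
emp_id=104: ✓ → 125231
emp_id=105: ✓ → 66329
emp_id=106: ✓ → 159221
emp_id=107: ✓ → 98871
emp_id=108: ✓ → 72093
emp_id=109: ✓ → 132137
emp_id=110: ✓ → 125158
emp_id=111: ✓ → 32002
emp_id=112: ✗
level_avg = (42463 + 96221 + 159585 + 125231 + 66329 + 159221 + 98871 + 72093 + 132137 + 125158 + 32002) / 11 = 100846.4545454545

tenure_min=32002, level_avg=100846.4545454545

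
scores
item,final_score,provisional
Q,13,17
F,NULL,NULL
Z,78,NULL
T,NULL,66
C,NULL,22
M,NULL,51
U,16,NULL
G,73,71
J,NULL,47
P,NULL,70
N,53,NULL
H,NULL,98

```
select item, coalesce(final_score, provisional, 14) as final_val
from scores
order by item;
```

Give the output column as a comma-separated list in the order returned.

22, 14, 73, 98, 47, 51, 53, 70, 13, 66, 16, 78

item=C: final_score=NULL, provisional=22 → 22
item=F: final_score=NULL, provisional=NULL, → literal 14 → 14
item=G: final_score=73 → 73
item=H: final_score=NULL, provisional=98 → 98
item=J: final_score=NULL, provisional=47 → 47
item=M: final_score=NULL, provisional=51 → 51
item=N: final_score=53 → 53
item=P: final_score=NULL, provisional=70 → 70
item=Q: final_score=13 → 13
item=T: final_score=NULL, provisional=66 → 66
item=U: final_score=16 → 16
item=Z: final_score=78 → 78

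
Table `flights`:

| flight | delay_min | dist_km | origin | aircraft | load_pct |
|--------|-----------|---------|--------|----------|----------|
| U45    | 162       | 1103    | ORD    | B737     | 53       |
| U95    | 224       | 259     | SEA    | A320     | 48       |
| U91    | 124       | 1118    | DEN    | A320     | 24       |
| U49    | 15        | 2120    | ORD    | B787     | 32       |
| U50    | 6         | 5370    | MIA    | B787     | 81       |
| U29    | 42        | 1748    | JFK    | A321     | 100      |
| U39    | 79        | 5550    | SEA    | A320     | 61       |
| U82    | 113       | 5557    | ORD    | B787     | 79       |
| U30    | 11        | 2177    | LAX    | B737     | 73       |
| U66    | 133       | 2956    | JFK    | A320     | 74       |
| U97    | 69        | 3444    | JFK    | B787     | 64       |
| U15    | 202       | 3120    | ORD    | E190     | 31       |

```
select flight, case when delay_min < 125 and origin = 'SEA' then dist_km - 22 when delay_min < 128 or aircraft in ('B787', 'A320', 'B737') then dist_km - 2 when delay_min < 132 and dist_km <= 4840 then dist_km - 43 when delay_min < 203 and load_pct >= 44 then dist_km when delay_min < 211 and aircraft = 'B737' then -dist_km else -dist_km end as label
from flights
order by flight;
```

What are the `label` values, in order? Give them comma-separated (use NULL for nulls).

flight=U15: ELSE → -3120
flight=U29: delay_min < 128 or aircraft in ('B787', 'A320', 'B737') → 1746
flight=U30: delay_min < 128 or aircraft in ('B787', 'A320', 'B737') → 2175
flight=U39: delay_min < 125 and origin = 'SEA' → 5528
flight=U45: delay_min < 128 or aircraft in ('B787', 'A320', 'B737') → 1101
flight=U49: delay_min < 128 or aircraft in ('B787', 'A320', 'B737') → 2118
flight=U50: delay_min < 128 or aircraft in ('B787', 'A320', 'B737') → 5368
flight=U66: delay_min < 128 or aircraft in ('B787', 'A320', 'B737') → 2954
flight=U82: delay_min < 128 or aircraft in ('B787', 'A320', 'B737') → 5555
flight=U91: delay_min < 128 or aircraft in ('B787', 'A320', 'B737') → 1116
flight=U95: delay_min < 128 or aircraft in ('B787', 'A320', 'B737') → 257
flight=U97: delay_min < 128 or aircraft in ('B787', 'A320', 'B737') → 3442

-3120, 1746, 2175, 5528, 1101, 2118, 5368, 2954, 5555, 1116, 257, 3442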